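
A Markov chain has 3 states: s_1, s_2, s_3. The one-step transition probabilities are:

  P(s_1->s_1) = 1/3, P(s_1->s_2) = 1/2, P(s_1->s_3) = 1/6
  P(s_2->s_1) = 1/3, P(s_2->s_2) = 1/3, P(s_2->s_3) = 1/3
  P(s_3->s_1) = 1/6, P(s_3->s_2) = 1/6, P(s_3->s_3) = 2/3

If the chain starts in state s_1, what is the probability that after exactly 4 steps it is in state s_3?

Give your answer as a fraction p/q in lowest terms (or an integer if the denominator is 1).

Answer: 271/648

Derivation:
Computing P^4 by repeated multiplication:
P^1 =
  s_1: [1/3, 1/2, 1/6]
  s_2: [1/3, 1/3, 1/3]
  s_3: [1/6, 1/6, 2/3]
P^2 =
  s_1: [11/36, 13/36, 1/3]
  s_2: [5/18, 1/3, 7/18]
  s_3: [2/9, 1/4, 19/36]
P^3 =
  s_1: [5/18, 71/216, 85/216]
  s_2: [29/108, 17/54, 5/12]
  s_3: [53/216, 61/216, 17/36]
P^4 =
  s_1: [347/1296, 407/1296, 271/648]
  s_2: [19/72, 25/81, 277/648]
  s_3: [55/216, 383/1296, 583/1296]

(P^4)[s_1 -> s_3] = 271/648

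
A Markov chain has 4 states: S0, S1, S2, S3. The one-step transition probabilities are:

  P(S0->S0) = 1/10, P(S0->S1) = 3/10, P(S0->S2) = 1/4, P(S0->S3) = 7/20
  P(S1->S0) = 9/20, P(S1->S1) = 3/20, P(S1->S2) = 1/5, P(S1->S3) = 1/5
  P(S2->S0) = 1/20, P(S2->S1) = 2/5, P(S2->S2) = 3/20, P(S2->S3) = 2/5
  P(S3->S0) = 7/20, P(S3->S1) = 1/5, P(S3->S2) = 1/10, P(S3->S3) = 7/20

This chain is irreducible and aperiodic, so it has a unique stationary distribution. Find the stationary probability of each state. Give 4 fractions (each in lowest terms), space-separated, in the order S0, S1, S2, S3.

The stationary distribution satisfies pi = pi * P, i.e.:
  pi_S0 = 1/10*pi_S0 + 9/20*pi_S1 + 1/20*pi_S2 + 7/20*pi_S3
  pi_S1 = 3/10*pi_S0 + 3/20*pi_S1 + 2/5*pi_S2 + 1/5*pi_S3
  pi_S2 = 1/4*pi_S0 + 1/5*pi_S1 + 3/20*pi_S2 + 1/10*pi_S3
  pi_S3 = 7/20*pi_S0 + 1/5*pi_S1 + 2/5*pi_S2 + 7/20*pi_S3
with normalization: pi_S0 + pi_S1 + pi_S2 + pi_S3 = 1.

Using the first 3 balance equations plus normalization, the linear system A*pi = b is:
  [-9/10, 9/20, 1/20, 7/20] . pi = 0
  [3/10, -17/20, 2/5, 1/5] . pi = 0
  [1/4, 1/5, -17/20, 1/10] . pi = 0
  [1, 1, 1, 1] . pi = 1

Solving yields:
  pi_S0 = 2605/10077
  pi_S1 = 2498/10077
  pi_S2 = 1735/10077
  pi_S3 = 3239/10077

Verification (pi * P):
  2605/10077*1/10 + 2498/10077*9/20 + 1735/10077*1/20 + 3239/10077*7/20 = 2605/10077 = pi_S0  (ok)
  2605/10077*3/10 + 2498/10077*3/20 + 1735/10077*2/5 + 3239/10077*1/5 = 2498/10077 = pi_S1  (ok)
  2605/10077*1/4 + 2498/10077*1/5 + 1735/10077*3/20 + 3239/10077*1/10 = 1735/10077 = pi_S2  (ok)
  2605/10077*7/20 + 2498/10077*1/5 + 1735/10077*2/5 + 3239/10077*7/20 = 3239/10077 = pi_S3  (ok)

Answer: 2605/10077 2498/10077 1735/10077 3239/10077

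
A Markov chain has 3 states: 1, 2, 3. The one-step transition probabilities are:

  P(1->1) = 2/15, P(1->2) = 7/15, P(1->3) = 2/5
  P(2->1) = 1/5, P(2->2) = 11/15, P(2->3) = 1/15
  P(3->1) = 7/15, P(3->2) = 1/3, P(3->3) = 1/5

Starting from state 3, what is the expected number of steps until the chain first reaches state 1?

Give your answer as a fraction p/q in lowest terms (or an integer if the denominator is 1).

Let h_i = expected steps to first reach 1 from state i.
Boundary: h_1 = 0.
First-step equations for the other states:
  h_2 = 1 + 1/5*h_1 + 11/15*h_2 + 1/15*h_3
  h_3 = 1 + 7/15*h_1 + 1/3*h_2 + 1/5*h_3

Substituting h_1 = 0 and rearranging gives the linear system (I - Q) h = 1:
  [4/15, -1/15] . (h_2, h_3) = 1
  [-1/3, 4/5] . (h_2, h_3) = 1

Solving yields:
  h_2 = 195/43
  h_3 = 135/43

Starting state is 3, so the expected hitting time is h_3 = 135/43.

Answer: 135/43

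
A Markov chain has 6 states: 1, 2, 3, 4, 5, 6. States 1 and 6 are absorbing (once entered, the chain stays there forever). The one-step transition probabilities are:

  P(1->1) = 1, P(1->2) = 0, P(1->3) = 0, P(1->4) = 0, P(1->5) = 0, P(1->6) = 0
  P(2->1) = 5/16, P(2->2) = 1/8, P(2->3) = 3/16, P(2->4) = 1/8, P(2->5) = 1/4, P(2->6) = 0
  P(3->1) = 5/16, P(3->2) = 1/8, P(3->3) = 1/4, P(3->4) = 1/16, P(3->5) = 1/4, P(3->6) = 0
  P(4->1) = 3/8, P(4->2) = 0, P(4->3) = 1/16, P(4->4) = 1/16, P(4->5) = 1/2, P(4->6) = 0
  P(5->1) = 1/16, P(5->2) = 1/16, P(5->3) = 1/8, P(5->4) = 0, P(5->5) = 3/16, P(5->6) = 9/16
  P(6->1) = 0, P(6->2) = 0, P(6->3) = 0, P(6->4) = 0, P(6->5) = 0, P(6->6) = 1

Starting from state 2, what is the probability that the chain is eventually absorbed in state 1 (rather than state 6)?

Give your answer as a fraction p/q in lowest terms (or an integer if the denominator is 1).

Let a_i = P(absorbed in 1 | start in state i).
Boundary conditions: a_1 = 1, a_6 = 0.
For each transient state i, a_i = sum_j P(i->j) * a_j:
  a_2 = 5/16*a_1 + 1/8*a_2 + 3/16*a_3 + 1/8*a_4 + 1/4*a_5 + 0*a_6
  a_3 = 5/16*a_1 + 1/8*a_2 + 1/4*a_3 + 1/16*a_4 + 1/4*a_5 + 0*a_6
  a_4 = 3/8*a_1 + 0*a_2 + 1/16*a_3 + 1/16*a_4 + 1/2*a_5 + 0*a_6
  a_5 = 1/16*a_1 + 1/16*a_2 + 1/8*a_3 + 0*a_4 + 3/16*a_5 + 9/16*a_6

Substituting a_1 = 1 and a_6 = 0, rearrange to (I - Q) a = r where r[i] = P(i -> 1):
  [7/8, -3/16, -1/8, -1/4] . (a_2, a_3, a_4, a_5) = 5/16
  [-1/8, 3/4, -1/16, -1/4] . (a_2, a_3, a_4, a_5) = 5/16
  [0, -1/16, 15/16, -1/2] . (a_2, a_3, a_4, a_5) = 3/8
  [-1/16, -1/8, 0, 13/16] . (a_2, a_3, a_4, a_5) = 1/16

Solving yields:
  a_2 = 641/1001
  a_3 = 4523/7007
  a_4 = 3947/7007
  a_5 = 1580/7007

Starting state is 2, so the absorption probability is a_2 = 641/1001.

Answer: 641/1001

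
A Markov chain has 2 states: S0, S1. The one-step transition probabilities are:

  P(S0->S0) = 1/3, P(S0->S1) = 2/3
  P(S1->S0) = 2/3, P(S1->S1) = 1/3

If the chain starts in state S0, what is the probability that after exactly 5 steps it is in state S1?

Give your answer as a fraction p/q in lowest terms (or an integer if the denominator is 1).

Answer: 122/243

Derivation:
Computing P^5 by repeated multiplication:
P^1 =
  S0: [1/3, 2/3]
  S1: [2/3, 1/3]
P^2 =
  S0: [5/9, 4/9]
  S1: [4/9, 5/9]
P^3 =
  S0: [13/27, 14/27]
  S1: [14/27, 13/27]
P^4 =
  S0: [41/81, 40/81]
  S1: [40/81, 41/81]
P^5 =
  S0: [121/243, 122/243]
  S1: [122/243, 121/243]

(P^5)[S0 -> S1] = 122/243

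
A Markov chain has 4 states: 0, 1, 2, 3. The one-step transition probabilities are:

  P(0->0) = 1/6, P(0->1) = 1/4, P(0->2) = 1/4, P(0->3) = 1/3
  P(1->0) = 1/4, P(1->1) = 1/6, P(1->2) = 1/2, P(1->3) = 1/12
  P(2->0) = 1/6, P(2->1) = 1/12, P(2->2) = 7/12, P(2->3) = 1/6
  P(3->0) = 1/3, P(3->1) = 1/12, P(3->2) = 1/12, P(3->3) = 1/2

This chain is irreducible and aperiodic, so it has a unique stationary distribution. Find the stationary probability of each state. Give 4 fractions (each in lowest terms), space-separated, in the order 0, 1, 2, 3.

Answer: 113/500 33/250 44/125 29/100

Derivation:
The stationary distribution satisfies pi = pi * P, i.e.:
  pi_0 = 1/6*pi_0 + 1/4*pi_1 + 1/6*pi_2 + 1/3*pi_3
  pi_1 = 1/4*pi_0 + 1/6*pi_1 + 1/12*pi_2 + 1/12*pi_3
  pi_2 = 1/4*pi_0 + 1/2*pi_1 + 7/12*pi_2 + 1/12*pi_3
  pi_3 = 1/3*pi_0 + 1/12*pi_1 + 1/6*pi_2 + 1/2*pi_3
with normalization: pi_0 + pi_1 + pi_2 + pi_3 = 1.

Using the first 3 balance equations plus normalization, the linear system A*pi = b is:
  [-5/6, 1/4, 1/6, 1/3] . pi = 0
  [1/4, -5/6, 1/12, 1/12] . pi = 0
  [1/4, 1/2, -5/12, 1/12] . pi = 0
  [1, 1, 1, 1] . pi = 1

Solving yields:
  pi_0 = 113/500
  pi_1 = 33/250
  pi_2 = 44/125
  pi_3 = 29/100

Verification (pi * P):
  113/500*1/6 + 33/250*1/4 + 44/125*1/6 + 29/100*1/3 = 113/500 = pi_0  (ok)
  113/500*1/4 + 33/250*1/6 + 44/125*1/12 + 29/100*1/12 = 33/250 = pi_1  (ok)
  113/500*1/4 + 33/250*1/2 + 44/125*7/12 + 29/100*1/12 = 44/125 = pi_2  (ok)
  113/500*1/3 + 33/250*1/12 + 44/125*1/6 + 29/100*1/2 = 29/100 = pi_3  (ok)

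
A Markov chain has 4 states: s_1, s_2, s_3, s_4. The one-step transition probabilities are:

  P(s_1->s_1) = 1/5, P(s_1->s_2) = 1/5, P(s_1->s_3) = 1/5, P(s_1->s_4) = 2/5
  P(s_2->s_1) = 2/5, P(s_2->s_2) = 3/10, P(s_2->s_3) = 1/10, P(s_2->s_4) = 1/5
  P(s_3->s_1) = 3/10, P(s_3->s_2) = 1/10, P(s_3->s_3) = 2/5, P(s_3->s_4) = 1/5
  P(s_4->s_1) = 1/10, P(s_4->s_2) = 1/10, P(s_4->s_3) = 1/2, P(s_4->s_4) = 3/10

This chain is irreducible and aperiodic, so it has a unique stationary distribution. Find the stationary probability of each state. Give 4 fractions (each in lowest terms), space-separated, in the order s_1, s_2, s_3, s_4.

The stationary distribution satisfies pi = pi * P, i.e.:
  pi_s_1 = 1/5*pi_s_1 + 2/5*pi_s_2 + 3/10*pi_s_3 + 1/10*pi_s_4
  pi_s_2 = 1/5*pi_s_1 + 3/10*pi_s_2 + 1/10*pi_s_3 + 1/10*pi_s_4
  pi_s_3 = 1/5*pi_s_1 + 1/10*pi_s_2 + 2/5*pi_s_3 + 1/2*pi_s_4
  pi_s_4 = 2/5*pi_s_1 + 1/5*pi_s_2 + 1/5*pi_s_3 + 3/10*pi_s_4
with normalization: pi_s_1 + pi_s_2 + pi_s_3 + pi_s_4 = 1.

Using the first 3 balance equations plus normalization, the linear system A*pi = b is:
  [-4/5, 2/5, 3/10, 1/10] . pi = 0
  [1/5, -7/10, 1/10, 1/10] . pi = 0
  [1/5, 1/10, -3/5, 1/2] . pi = 0
  [1, 1, 1, 1] . pi = 1

Solving yields:
  pi_s_1 = 193/815
  pi_s_2 = 126/815
  pi_s_3 = 272/815
  pi_s_4 = 224/815

Verification (pi * P):
  193/815*1/5 + 126/815*2/5 + 272/815*3/10 + 224/815*1/10 = 193/815 = pi_s_1  (ok)
  193/815*1/5 + 126/815*3/10 + 272/815*1/10 + 224/815*1/10 = 126/815 = pi_s_2  (ok)
  193/815*1/5 + 126/815*1/10 + 272/815*2/5 + 224/815*1/2 = 272/815 = pi_s_3  (ok)
  193/815*2/5 + 126/815*1/5 + 272/815*1/5 + 224/815*3/10 = 224/815 = pi_s_4  (ok)

Answer: 193/815 126/815 272/815 224/815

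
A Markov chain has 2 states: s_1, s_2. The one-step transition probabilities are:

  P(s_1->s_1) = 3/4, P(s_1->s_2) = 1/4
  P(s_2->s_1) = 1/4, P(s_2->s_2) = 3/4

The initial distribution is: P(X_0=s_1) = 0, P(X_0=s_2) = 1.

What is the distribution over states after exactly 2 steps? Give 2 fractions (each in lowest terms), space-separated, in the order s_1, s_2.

Answer: 3/8 5/8

Derivation:
Propagating the distribution step by step (d_{t+1} = d_t * P):
d_0 = (s_1=0, s_2=1)
  d_1[s_1] = 0*3/4 + 1*1/4 = 1/4
  d_1[s_2] = 0*1/4 + 1*3/4 = 3/4
d_1 = (s_1=1/4, s_2=3/4)
  d_2[s_1] = 1/4*3/4 + 3/4*1/4 = 3/8
  d_2[s_2] = 1/4*1/4 + 3/4*3/4 = 5/8
d_2 = (s_1=3/8, s_2=5/8)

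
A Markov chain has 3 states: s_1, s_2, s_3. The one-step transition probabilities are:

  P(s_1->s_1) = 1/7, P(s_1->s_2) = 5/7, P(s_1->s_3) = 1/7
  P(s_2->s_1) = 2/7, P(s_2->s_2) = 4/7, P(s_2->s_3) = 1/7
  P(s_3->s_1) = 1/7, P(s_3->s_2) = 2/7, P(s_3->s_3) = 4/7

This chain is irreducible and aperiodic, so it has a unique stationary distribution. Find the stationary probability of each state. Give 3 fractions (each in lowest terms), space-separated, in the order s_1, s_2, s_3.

Answer: 7/32 17/32 1/4

Derivation:
The stationary distribution satisfies pi = pi * P, i.e.:
  pi_s_1 = 1/7*pi_s_1 + 2/7*pi_s_2 + 1/7*pi_s_3
  pi_s_2 = 5/7*pi_s_1 + 4/7*pi_s_2 + 2/7*pi_s_3
  pi_s_3 = 1/7*pi_s_1 + 1/7*pi_s_2 + 4/7*pi_s_3
with normalization: pi_s_1 + pi_s_2 + pi_s_3 = 1.

Using the first 2 balance equations plus normalization, the linear system A*pi = b is:
  [-6/7, 2/7, 1/7] . pi = 0
  [5/7, -3/7, 2/7] . pi = 0
  [1, 1, 1] . pi = 1

Solving yields:
  pi_s_1 = 7/32
  pi_s_2 = 17/32
  pi_s_3 = 1/4

Verification (pi * P):
  7/32*1/7 + 17/32*2/7 + 1/4*1/7 = 7/32 = pi_s_1  (ok)
  7/32*5/7 + 17/32*4/7 + 1/4*2/7 = 17/32 = pi_s_2  (ok)
  7/32*1/7 + 17/32*1/7 + 1/4*4/7 = 1/4 = pi_s_3  (ok)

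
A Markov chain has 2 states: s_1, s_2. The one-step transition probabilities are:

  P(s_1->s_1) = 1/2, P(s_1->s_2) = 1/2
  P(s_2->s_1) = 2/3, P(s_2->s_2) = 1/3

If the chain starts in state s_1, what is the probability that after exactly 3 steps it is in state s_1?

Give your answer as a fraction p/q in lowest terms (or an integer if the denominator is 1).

Answer: 41/72

Derivation:
Computing P^3 by repeated multiplication:
P^1 =
  s_1: [1/2, 1/2]
  s_2: [2/3, 1/3]
P^2 =
  s_1: [7/12, 5/12]
  s_2: [5/9, 4/9]
P^3 =
  s_1: [41/72, 31/72]
  s_2: [31/54, 23/54]

(P^3)[s_1 -> s_1] = 41/72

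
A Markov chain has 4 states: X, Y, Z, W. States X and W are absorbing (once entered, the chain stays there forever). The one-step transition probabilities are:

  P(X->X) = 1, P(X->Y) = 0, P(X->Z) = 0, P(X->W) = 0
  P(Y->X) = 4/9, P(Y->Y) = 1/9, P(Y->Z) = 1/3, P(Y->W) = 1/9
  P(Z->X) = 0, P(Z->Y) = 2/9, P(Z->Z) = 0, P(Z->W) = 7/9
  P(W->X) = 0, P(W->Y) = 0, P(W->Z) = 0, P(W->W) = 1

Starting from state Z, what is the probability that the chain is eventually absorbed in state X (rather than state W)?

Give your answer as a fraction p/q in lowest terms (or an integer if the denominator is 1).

Let a_i = P(absorbed in X | start in state i).
Boundary conditions: a_X = 1, a_W = 0.
For each transient state i, a_i = sum_j P(i->j) * a_j:
  a_Y = 4/9*a_X + 1/9*a_Y + 1/3*a_Z + 1/9*a_W
  a_Z = 0*a_X + 2/9*a_Y + 0*a_Z + 7/9*a_W

Substituting a_X = 1 and a_W = 0, rearrange to (I - Q) a = r where r[i] = P(i -> X):
  [8/9, -1/3] . (a_Y, a_Z) = 4/9
  [-2/9, 1] . (a_Y, a_Z) = 0

Solving yields:
  a_Y = 6/11
  a_Z = 4/33

Starting state is Z, so the absorption probability is a_Z = 4/33.

Answer: 4/33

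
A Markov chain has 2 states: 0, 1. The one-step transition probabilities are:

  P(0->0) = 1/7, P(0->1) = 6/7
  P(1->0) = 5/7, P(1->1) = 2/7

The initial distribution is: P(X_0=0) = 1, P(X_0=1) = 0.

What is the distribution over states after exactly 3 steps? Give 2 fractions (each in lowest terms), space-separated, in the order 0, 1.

Answer: 121/343 222/343

Derivation:
Propagating the distribution step by step (d_{t+1} = d_t * P):
d_0 = (0=1, 1=0)
  d_1[0] = 1*1/7 + 0*5/7 = 1/7
  d_1[1] = 1*6/7 + 0*2/7 = 6/7
d_1 = (0=1/7, 1=6/7)
  d_2[0] = 1/7*1/7 + 6/7*5/7 = 31/49
  d_2[1] = 1/7*6/7 + 6/7*2/7 = 18/49
d_2 = (0=31/49, 1=18/49)
  d_3[0] = 31/49*1/7 + 18/49*5/7 = 121/343
  d_3[1] = 31/49*6/7 + 18/49*2/7 = 222/343
d_3 = (0=121/343, 1=222/343)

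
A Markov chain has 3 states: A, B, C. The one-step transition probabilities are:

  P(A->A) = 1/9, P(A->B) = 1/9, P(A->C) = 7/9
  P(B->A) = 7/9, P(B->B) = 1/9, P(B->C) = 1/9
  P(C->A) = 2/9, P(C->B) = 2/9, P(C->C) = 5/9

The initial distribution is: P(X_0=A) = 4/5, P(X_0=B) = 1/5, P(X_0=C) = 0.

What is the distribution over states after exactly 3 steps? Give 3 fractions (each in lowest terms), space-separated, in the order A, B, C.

Propagating the distribution step by step (d_{t+1} = d_t * P):
d_0 = (A=4/5, B=1/5, C=0)
  d_1[A] = 4/5*1/9 + 1/5*7/9 + 0*2/9 = 11/45
  d_1[B] = 4/5*1/9 + 1/5*1/9 + 0*2/9 = 1/9
  d_1[C] = 4/5*7/9 + 1/5*1/9 + 0*5/9 = 29/45
d_1 = (A=11/45, B=1/9, C=29/45)
  d_2[A] = 11/45*1/9 + 1/9*7/9 + 29/45*2/9 = 104/405
  d_2[B] = 11/45*1/9 + 1/9*1/9 + 29/45*2/9 = 74/405
  d_2[C] = 11/45*7/9 + 1/9*1/9 + 29/45*5/9 = 227/405
d_2 = (A=104/405, B=74/405, C=227/405)
  d_3[A] = 104/405*1/9 + 74/405*7/9 + 227/405*2/9 = 1076/3645
  d_3[B] = 104/405*1/9 + 74/405*1/9 + 227/405*2/9 = 632/3645
  d_3[C] = 104/405*7/9 + 74/405*1/9 + 227/405*5/9 = 1937/3645
d_3 = (A=1076/3645, B=632/3645, C=1937/3645)

Answer: 1076/3645 632/3645 1937/3645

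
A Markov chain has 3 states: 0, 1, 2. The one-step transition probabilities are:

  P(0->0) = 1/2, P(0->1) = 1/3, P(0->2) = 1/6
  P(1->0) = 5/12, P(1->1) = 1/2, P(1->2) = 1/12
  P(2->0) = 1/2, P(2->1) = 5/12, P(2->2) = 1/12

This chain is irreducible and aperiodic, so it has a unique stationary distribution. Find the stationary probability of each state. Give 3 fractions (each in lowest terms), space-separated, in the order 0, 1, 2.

The stationary distribution satisfies pi = pi * P, i.e.:
  pi_0 = 1/2*pi_0 + 5/12*pi_1 + 1/2*pi_2
  pi_1 = 1/3*pi_0 + 1/2*pi_1 + 5/12*pi_2
  pi_2 = 1/6*pi_0 + 1/12*pi_1 + 1/12*pi_2
with normalization: pi_0 + pi_1 + pi_2 = 1.

Using the first 2 balance equations plus normalization, the linear system A*pi = b is:
  [-1/2, 5/12, 1/2] . pi = 0
  [1/3, -1/2, 5/12] . pi = 0
  [1, 1, 1] . pi = 1

Solving yields:
  pi_0 = 61/131
  pi_1 = 54/131
  pi_2 = 16/131

Verification (pi * P):
  61/131*1/2 + 54/131*5/12 + 16/131*1/2 = 61/131 = pi_0  (ok)
  61/131*1/3 + 54/131*1/2 + 16/131*5/12 = 54/131 = pi_1  (ok)
  61/131*1/6 + 54/131*1/12 + 16/131*1/12 = 16/131 = pi_2  (ok)

Answer: 61/131 54/131 16/131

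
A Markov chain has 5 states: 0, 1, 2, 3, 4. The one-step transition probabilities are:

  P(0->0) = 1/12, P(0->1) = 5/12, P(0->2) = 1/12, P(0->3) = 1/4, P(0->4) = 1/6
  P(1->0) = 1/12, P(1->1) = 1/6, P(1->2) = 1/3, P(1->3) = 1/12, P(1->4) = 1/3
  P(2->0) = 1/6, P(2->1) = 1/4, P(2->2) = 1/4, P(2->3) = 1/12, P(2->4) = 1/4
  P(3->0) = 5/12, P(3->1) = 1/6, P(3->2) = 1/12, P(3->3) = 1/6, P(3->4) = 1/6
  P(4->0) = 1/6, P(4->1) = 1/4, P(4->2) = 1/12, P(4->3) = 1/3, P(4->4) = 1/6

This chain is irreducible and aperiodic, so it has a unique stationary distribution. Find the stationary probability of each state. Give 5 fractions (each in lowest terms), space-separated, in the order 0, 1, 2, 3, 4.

Answer: 4271/24067 5871/24067 4168/24067 4420/24067 5337/24067

Derivation:
The stationary distribution satisfies pi = pi * P, i.e.:
  pi_0 = 1/12*pi_0 + 1/12*pi_1 + 1/6*pi_2 + 5/12*pi_3 + 1/6*pi_4
  pi_1 = 5/12*pi_0 + 1/6*pi_1 + 1/4*pi_2 + 1/6*pi_3 + 1/4*pi_4
  pi_2 = 1/12*pi_0 + 1/3*pi_1 + 1/4*pi_2 + 1/12*pi_3 + 1/12*pi_4
  pi_3 = 1/4*pi_0 + 1/12*pi_1 + 1/12*pi_2 + 1/6*pi_3 + 1/3*pi_4
  pi_4 = 1/6*pi_0 + 1/3*pi_1 + 1/4*pi_2 + 1/6*pi_3 + 1/6*pi_4
with normalization: pi_0 + pi_1 + pi_2 + pi_3 + pi_4 = 1.

Using the first 4 balance equations plus normalization, the linear system A*pi = b is:
  [-11/12, 1/12, 1/6, 5/12, 1/6] . pi = 0
  [5/12, -5/6, 1/4, 1/6, 1/4] . pi = 0
  [1/12, 1/3, -3/4, 1/12, 1/12] . pi = 0
  [1/4, 1/12, 1/12, -5/6, 1/3] . pi = 0
  [1, 1, 1, 1, 1] . pi = 1

Solving yields:
  pi_0 = 4271/24067
  pi_1 = 5871/24067
  pi_2 = 4168/24067
  pi_3 = 4420/24067
  pi_4 = 5337/24067

Verification (pi * P):
  4271/24067*1/12 + 5871/24067*1/12 + 4168/24067*1/6 + 4420/24067*5/12 + 5337/24067*1/6 = 4271/24067 = pi_0  (ok)
  4271/24067*5/12 + 5871/24067*1/6 + 4168/24067*1/4 + 4420/24067*1/6 + 5337/24067*1/4 = 5871/24067 = pi_1  (ok)
  4271/24067*1/12 + 5871/24067*1/3 + 4168/24067*1/4 + 4420/24067*1/12 + 5337/24067*1/12 = 4168/24067 = pi_2  (ok)
  4271/24067*1/4 + 5871/24067*1/12 + 4168/24067*1/12 + 4420/24067*1/6 + 5337/24067*1/3 = 4420/24067 = pi_3  (ok)
  4271/24067*1/6 + 5871/24067*1/3 + 4168/24067*1/4 + 4420/24067*1/6 + 5337/24067*1/6 = 5337/24067 = pi_4  (ok)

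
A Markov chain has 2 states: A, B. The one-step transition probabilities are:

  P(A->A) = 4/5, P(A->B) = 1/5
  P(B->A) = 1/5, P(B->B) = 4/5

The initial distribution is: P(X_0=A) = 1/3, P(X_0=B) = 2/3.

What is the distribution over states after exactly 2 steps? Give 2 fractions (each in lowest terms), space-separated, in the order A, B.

Answer: 11/25 14/25

Derivation:
Propagating the distribution step by step (d_{t+1} = d_t * P):
d_0 = (A=1/3, B=2/3)
  d_1[A] = 1/3*4/5 + 2/3*1/5 = 2/5
  d_1[B] = 1/3*1/5 + 2/3*4/5 = 3/5
d_1 = (A=2/5, B=3/5)
  d_2[A] = 2/5*4/5 + 3/5*1/5 = 11/25
  d_2[B] = 2/5*1/5 + 3/5*4/5 = 14/25
d_2 = (A=11/25, B=14/25)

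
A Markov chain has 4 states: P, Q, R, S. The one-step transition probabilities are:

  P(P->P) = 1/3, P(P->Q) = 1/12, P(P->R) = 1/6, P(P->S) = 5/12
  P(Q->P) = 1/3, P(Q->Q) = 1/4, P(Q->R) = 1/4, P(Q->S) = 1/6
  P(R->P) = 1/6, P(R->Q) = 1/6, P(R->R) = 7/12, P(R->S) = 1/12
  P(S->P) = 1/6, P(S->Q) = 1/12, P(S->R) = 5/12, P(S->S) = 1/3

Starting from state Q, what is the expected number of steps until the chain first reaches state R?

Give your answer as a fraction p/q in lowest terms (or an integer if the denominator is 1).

Let h_i = expected steps to first reach R from state i.
Boundary: h_R = 0.
First-step equations for the other states:
  h_P = 1 + 1/3*h_P + 1/12*h_Q + 1/6*h_R + 5/12*h_S
  h_Q = 1 + 1/3*h_P + 1/4*h_Q + 1/4*h_R + 1/6*h_S
  h_S = 1 + 1/6*h_P + 1/12*h_Q + 5/12*h_R + 1/3*h_S

Substituting h_R = 0 and rearranging gives the linear system (I - Q) h = 1:
  [2/3, -1/12, -5/12] . (h_P, h_Q, h_S) = 1
  [-1/3, 3/4, -1/6] . (h_P, h_Q, h_S) = 1
  [-1/6, -1/12, 2/3] . (h_P, h_Q, h_S) = 1

Solving yields:
  h_P = 260/69
  h_Q = 84/23
  h_S = 200/69

Starting state is Q, so the expected hitting time is h_Q = 84/23.

Answer: 84/23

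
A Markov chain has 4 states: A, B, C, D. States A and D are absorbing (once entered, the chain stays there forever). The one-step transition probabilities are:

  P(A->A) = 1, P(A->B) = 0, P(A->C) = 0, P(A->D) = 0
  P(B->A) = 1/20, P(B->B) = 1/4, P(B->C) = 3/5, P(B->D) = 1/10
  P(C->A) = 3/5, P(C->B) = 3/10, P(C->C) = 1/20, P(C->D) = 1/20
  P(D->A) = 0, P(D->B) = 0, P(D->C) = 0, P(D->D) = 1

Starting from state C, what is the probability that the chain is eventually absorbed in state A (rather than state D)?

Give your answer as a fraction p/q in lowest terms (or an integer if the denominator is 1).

Answer: 62/71

Derivation:
Let a_i = P(absorbed in A | start in state i).
Boundary conditions: a_A = 1, a_D = 0.
For each transient state i, a_i = sum_j P(i->j) * a_j:
  a_B = 1/20*a_A + 1/4*a_B + 3/5*a_C + 1/10*a_D
  a_C = 3/5*a_A + 3/10*a_B + 1/20*a_C + 1/20*a_D

Substituting a_A = 1 and a_D = 0, rearrange to (I - Q) a = r where r[i] = P(i -> A):
  [3/4, -3/5] . (a_B, a_C) = 1/20
  [-3/10, 19/20] . (a_B, a_C) = 3/5

Solving yields:
  a_B = 163/213
  a_C = 62/71

Starting state is C, so the absorption probability is a_C = 62/71.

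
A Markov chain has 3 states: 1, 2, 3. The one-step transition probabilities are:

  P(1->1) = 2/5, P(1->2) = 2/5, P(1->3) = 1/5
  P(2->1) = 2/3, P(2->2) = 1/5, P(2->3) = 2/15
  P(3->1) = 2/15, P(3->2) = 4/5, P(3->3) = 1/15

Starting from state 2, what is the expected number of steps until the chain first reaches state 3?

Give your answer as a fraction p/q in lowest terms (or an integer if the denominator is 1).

Let h_i = expected steps to first reach 3 from state i.
Boundary: h_3 = 0.
First-step equations for the other states:
  h_1 = 1 + 2/5*h_1 + 2/5*h_2 + 1/5*h_3
  h_2 = 1 + 2/3*h_1 + 1/5*h_2 + 2/15*h_3

Substituting h_3 = 0 and rearranging gives the linear system (I - Q) h = 1:
  [3/5, -2/5] . (h_1, h_2) = 1
  [-2/3, 4/5] . (h_1, h_2) = 1

Solving yields:
  h_1 = 45/8
  h_2 = 95/16

Starting state is 2, so the expected hitting time is h_2 = 95/16.

Answer: 95/16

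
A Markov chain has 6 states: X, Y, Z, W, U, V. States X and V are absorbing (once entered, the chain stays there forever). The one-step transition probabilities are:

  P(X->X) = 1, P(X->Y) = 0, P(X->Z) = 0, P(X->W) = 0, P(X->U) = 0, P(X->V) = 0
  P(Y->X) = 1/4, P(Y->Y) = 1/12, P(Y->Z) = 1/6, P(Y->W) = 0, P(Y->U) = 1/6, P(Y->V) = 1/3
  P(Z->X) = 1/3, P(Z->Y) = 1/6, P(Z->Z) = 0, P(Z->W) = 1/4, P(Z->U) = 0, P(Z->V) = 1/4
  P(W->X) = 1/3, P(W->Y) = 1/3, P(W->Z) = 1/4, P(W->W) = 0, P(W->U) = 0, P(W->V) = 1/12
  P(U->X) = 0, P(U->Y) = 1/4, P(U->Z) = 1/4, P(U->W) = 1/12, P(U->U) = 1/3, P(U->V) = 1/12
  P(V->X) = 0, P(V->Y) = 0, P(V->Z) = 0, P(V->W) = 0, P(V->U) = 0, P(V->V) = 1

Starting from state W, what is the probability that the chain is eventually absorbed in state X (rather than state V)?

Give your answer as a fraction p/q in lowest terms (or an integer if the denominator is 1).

Answer: 3196/5085

Derivation:
Let a_i = P(absorbed in X | start in state i).
Boundary conditions: a_X = 1, a_V = 0.
For each transient state i, a_i = sum_j P(i->j) * a_j:
  a_Y = 1/4*a_X + 1/12*a_Y + 1/6*a_Z + 0*a_W + 1/6*a_U + 1/3*a_V
  a_Z = 1/3*a_X + 1/6*a_Y + 0*a_Z + 1/4*a_W + 0*a_U + 1/4*a_V
  a_W = 1/3*a_X + 1/3*a_Y + 1/4*a_Z + 0*a_W + 0*a_U + 1/12*a_V
  a_U = 0*a_X + 1/4*a_Y + 1/4*a_Z + 1/12*a_W + 1/3*a_U + 1/12*a_V

Substituting a_X = 1 and a_V = 0, rearrange to (I - Q) a = r where r[i] = P(i -> X):
  [11/12, -1/6, 0, -1/6] . (a_Y, a_Z, a_W, a_U) = 1/4
  [-1/6, 1, -1/4, 0] . (a_Y, a_Z, a_W, a_U) = 1/3
  [-1/3, -1/4, 1, 0] . (a_Y, a_Z, a_W, a_U) = 1/3
  [-1/4, -1/4, -1/12, 2/3] . (a_Y, a_Z, a_W, a_U) = 0

Solving yields:
  a_Y = 52/113
  a_Z = 2884/5085
  a_W = 3196/5085
  a_U = 4717/10170

Starting state is W, so the absorption probability is a_W = 3196/5085.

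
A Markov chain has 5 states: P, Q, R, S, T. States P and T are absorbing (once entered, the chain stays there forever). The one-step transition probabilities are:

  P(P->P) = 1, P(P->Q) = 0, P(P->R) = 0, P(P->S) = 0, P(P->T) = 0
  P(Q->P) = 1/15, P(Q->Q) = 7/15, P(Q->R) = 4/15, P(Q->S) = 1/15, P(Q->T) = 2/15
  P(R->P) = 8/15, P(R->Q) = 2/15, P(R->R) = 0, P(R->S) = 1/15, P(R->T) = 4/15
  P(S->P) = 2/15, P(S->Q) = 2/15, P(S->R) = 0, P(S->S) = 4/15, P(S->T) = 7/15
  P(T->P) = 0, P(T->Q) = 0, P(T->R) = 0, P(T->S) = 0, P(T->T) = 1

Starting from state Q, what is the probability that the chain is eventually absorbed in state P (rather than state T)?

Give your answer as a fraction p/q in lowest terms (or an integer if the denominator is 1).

Answer: 185/398

Derivation:
Let a_i = P(absorbed in P | start in state i).
Boundary conditions: a_P = 1, a_T = 0.
For each transient state i, a_i = sum_j P(i->j) * a_j:
  a_Q = 1/15*a_P + 7/15*a_Q + 4/15*a_R + 1/15*a_S + 2/15*a_T
  a_R = 8/15*a_P + 2/15*a_Q + 0*a_R + 1/15*a_S + 4/15*a_T
  a_S = 2/15*a_P + 2/15*a_Q + 0*a_R + 4/15*a_S + 7/15*a_T

Substituting a_P = 1 and a_T = 0, rearrange to (I - Q) a = r where r[i] = P(i -> P):
  [8/15, -4/15, -1/15] . (a_Q, a_R, a_S) = 1/15
  [-2/15, 1, -1/15] . (a_Q, a_R, a_S) = 8/15
  [-2/15, 0, 11/15] . (a_Q, a_R, a_S) = 2/15

Solving yields:
  a_Q = 185/398
  a_R = 122/199
  a_S = 53/199

Starting state is Q, so the absorption probability is a_Q = 185/398.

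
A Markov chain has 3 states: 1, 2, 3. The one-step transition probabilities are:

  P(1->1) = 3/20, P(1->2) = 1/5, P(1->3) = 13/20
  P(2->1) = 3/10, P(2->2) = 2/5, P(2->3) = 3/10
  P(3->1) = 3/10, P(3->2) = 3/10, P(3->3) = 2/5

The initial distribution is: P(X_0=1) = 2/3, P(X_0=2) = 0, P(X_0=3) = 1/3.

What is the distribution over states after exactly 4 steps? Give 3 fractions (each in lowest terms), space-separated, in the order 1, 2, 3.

Answer: 10443/40000 18263/60000 10429/24000

Derivation:
Propagating the distribution step by step (d_{t+1} = d_t * P):
d_0 = (1=2/3, 2=0, 3=1/3)
  d_1[1] = 2/3*3/20 + 0*3/10 + 1/3*3/10 = 1/5
  d_1[2] = 2/3*1/5 + 0*2/5 + 1/3*3/10 = 7/30
  d_1[3] = 2/3*13/20 + 0*3/10 + 1/3*2/5 = 17/30
d_1 = (1=1/5, 2=7/30, 3=17/30)
  d_2[1] = 1/5*3/20 + 7/30*3/10 + 17/30*3/10 = 27/100
  d_2[2] = 1/5*1/5 + 7/30*2/5 + 17/30*3/10 = 91/300
  d_2[3] = 1/5*13/20 + 7/30*3/10 + 17/30*2/5 = 32/75
d_2 = (1=27/100, 2=91/300, 3=32/75)
  d_3[1] = 27/100*3/20 + 91/300*3/10 + 32/75*3/10 = 519/2000
  d_3[2] = 27/100*1/5 + 91/300*2/5 + 32/75*3/10 = 91/300
  d_3[3] = 27/100*13/20 + 91/300*3/10 + 32/75*2/5 = 2623/6000
d_3 = (1=519/2000, 2=91/300, 3=2623/6000)
  d_4[1] = 519/2000*3/20 + 91/300*3/10 + 2623/6000*3/10 = 10443/40000
  d_4[2] = 519/2000*1/5 + 91/300*2/5 + 2623/6000*3/10 = 18263/60000
  d_4[3] = 519/2000*13/20 + 91/300*3/10 + 2623/6000*2/5 = 10429/24000
d_4 = (1=10443/40000, 2=18263/60000, 3=10429/24000)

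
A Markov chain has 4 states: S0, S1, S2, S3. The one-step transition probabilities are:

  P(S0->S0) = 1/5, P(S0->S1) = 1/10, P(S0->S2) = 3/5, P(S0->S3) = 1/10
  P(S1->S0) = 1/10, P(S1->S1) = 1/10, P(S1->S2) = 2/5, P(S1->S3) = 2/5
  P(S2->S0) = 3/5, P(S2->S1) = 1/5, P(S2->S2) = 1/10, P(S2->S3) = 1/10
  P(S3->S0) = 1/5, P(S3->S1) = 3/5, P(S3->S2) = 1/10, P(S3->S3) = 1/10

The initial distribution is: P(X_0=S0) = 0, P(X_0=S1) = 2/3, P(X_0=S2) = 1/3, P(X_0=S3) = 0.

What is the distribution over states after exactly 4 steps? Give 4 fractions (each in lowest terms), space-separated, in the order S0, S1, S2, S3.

Answer: 197/625 1693/7500 2249/7500 199/1250

Derivation:
Propagating the distribution step by step (d_{t+1} = d_t * P):
d_0 = (S0=0, S1=2/3, S2=1/3, S3=0)
  d_1[S0] = 0*1/5 + 2/3*1/10 + 1/3*3/5 + 0*1/5 = 4/15
  d_1[S1] = 0*1/10 + 2/3*1/10 + 1/3*1/5 + 0*3/5 = 2/15
  d_1[S2] = 0*3/5 + 2/3*2/5 + 1/3*1/10 + 0*1/10 = 3/10
  d_1[S3] = 0*1/10 + 2/3*2/5 + 1/3*1/10 + 0*1/10 = 3/10
d_1 = (S0=4/15, S1=2/15, S2=3/10, S3=3/10)
  d_2[S0] = 4/15*1/5 + 2/15*1/10 + 3/10*3/5 + 3/10*1/5 = 23/75
  d_2[S1] = 4/15*1/10 + 2/15*1/10 + 3/10*1/5 + 3/10*3/5 = 7/25
  d_2[S2] = 4/15*3/5 + 2/15*2/5 + 3/10*1/10 + 3/10*1/10 = 41/150
  d_2[S3] = 4/15*1/10 + 2/15*2/5 + 3/10*1/10 + 3/10*1/10 = 7/50
d_2 = (S0=23/75, S1=7/25, S2=41/150, S3=7/50)
  d_3[S0] = 23/75*1/5 + 7/25*1/10 + 41/150*3/5 + 7/50*1/5 = 211/750
  d_3[S1] = 23/75*1/10 + 7/25*1/10 + 41/150*1/5 + 7/50*3/5 = 74/375
  d_3[S2] = 23/75*3/5 + 7/25*2/5 + 41/150*1/10 + 7/50*1/10 = 253/750
  d_3[S3] = 23/75*1/10 + 7/25*2/5 + 41/150*1/10 + 7/50*1/10 = 23/125
d_3 = (S0=211/750, S1=74/375, S2=253/750, S3=23/125)
  d_4[S0] = 211/750*1/5 + 74/375*1/10 + 253/750*3/5 + 23/125*1/5 = 197/625
  d_4[S1] = 211/750*1/10 + 74/375*1/10 + 253/750*1/5 + 23/125*3/5 = 1693/7500
  d_4[S2] = 211/750*3/5 + 74/375*2/5 + 253/750*1/10 + 23/125*1/10 = 2249/7500
  d_4[S3] = 211/750*1/10 + 74/375*2/5 + 253/750*1/10 + 23/125*1/10 = 199/1250
d_4 = (S0=197/625, S1=1693/7500, S2=2249/7500, S3=199/1250)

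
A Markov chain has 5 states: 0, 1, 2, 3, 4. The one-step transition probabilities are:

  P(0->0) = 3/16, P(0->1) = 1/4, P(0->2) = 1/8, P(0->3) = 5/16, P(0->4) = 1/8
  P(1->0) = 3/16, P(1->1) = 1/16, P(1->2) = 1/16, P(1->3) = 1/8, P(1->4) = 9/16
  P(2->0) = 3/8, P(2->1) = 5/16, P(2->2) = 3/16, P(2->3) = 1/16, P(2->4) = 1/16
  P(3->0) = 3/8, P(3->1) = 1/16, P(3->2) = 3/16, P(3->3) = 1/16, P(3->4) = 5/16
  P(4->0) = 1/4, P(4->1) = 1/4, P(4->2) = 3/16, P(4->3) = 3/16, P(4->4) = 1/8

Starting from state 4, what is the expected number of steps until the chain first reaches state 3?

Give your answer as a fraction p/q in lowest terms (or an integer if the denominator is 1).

Answer: 1352/251

Derivation:
Let h_i = expected steps to first reach 3 from state i.
Boundary: h_3 = 0.
First-step equations for the other states:
  h_0 = 1 + 3/16*h_0 + 1/4*h_1 + 1/8*h_2 + 5/16*h_3 + 1/8*h_4
  h_1 = 1 + 3/16*h_0 + 1/16*h_1 + 1/16*h_2 + 1/8*h_3 + 9/16*h_4
  h_2 = 1 + 3/8*h_0 + 5/16*h_1 + 3/16*h_2 + 1/16*h_3 + 1/16*h_4
  h_4 = 1 + 1/4*h_0 + 1/4*h_1 + 3/16*h_2 + 3/16*h_3 + 1/8*h_4

Substituting h_3 = 0 and rearranging gives the linear system (I - Q) h = 1:
  [13/16, -1/4, -1/8, -1/8] . (h_0, h_1, h_2, h_4) = 1
  [-3/16, 15/16, -1/16, -9/16] . (h_0, h_1, h_2, h_4) = 1
  [-3/8, -5/16, 13/16, -1/16] . (h_0, h_1, h_2, h_4) = 1
  [-1/4, -1/4, -3/16, 7/8] . (h_0, h_1, h_2, h_4) = 1

Solving yields:
  h_0 = 1184/251
  h_1 = 1416/251
  h_2 = 1504/251
  h_4 = 1352/251

Starting state is 4, so the expected hitting time is h_4 = 1352/251.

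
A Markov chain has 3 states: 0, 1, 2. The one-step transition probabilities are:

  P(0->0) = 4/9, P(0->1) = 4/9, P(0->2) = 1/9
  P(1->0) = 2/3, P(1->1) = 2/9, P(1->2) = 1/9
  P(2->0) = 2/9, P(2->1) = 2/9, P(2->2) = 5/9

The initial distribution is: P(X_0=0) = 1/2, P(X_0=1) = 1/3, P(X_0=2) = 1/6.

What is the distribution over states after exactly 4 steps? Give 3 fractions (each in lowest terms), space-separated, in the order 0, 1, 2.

Propagating the distribution step by step (d_{t+1} = d_t * P):
d_0 = (0=1/2, 1=1/3, 2=1/6)
  d_1[0] = 1/2*4/9 + 1/3*2/3 + 1/6*2/9 = 13/27
  d_1[1] = 1/2*4/9 + 1/3*2/9 + 1/6*2/9 = 1/3
  d_1[2] = 1/2*1/9 + 1/3*1/9 + 1/6*5/9 = 5/27
d_1 = (0=13/27, 1=1/3, 2=5/27)
  d_2[0] = 13/27*4/9 + 1/3*2/3 + 5/27*2/9 = 116/243
  d_2[1] = 13/27*4/9 + 1/3*2/9 + 5/27*2/9 = 80/243
  d_2[2] = 13/27*1/9 + 1/3*1/9 + 5/27*5/9 = 47/243
d_2 = (0=116/243, 1=80/243, 2=47/243)
  d_3[0] = 116/243*4/9 + 80/243*2/3 + 47/243*2/9 = 346/729
  d_3[1] = 116/243*4/9 + 80/243*2/9 + 47/243*2/9 = 718/2187
  d_3[2] = 116/243*1/9 + 80/243*1/9 + 47/243*5/9 = 431/2187
d_3 = (0=346/729, 1=718/2187, 2=431/2187)
  d_4[0] = 346/729*4/9 + 718/2187*2/3 + 431/2187*2/9 = 9322/19683
  d_4[1] = 346/729*4/9 + 718/2187*2/9 + 431/2187*2/9 = 2150/6561
  d_4[2] = 346/729*1/9 + 718/2187*1/9 + 431/2187*5/9 = 3911/19683
d_4 = (0=9322/19683, 1=2150/6561, 2=3911/19683)

Answer: 9322/19683 2150/6561 3911/19683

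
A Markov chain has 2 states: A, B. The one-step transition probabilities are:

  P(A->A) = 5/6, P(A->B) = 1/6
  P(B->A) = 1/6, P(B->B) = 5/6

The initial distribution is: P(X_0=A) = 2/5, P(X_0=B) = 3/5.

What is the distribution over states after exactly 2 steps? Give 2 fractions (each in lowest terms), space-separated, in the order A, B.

Answer: 41/90 49/90

Derivation:
Propagating the distribution step by step (d_{t+1} = d_t * P):
d_0 = (A=2/5, B=3/5)
  d_1[A] = 2/5*5/6 + 3/5*1/6 = 13/30
  d_1[B] = 2/5*1/6 + 3/5*5/6 = 17/30
d_1 = (A=13/30, B=17/30)
  d_2[A] = 13/30*5/6 + 17/30*1/6 = 41/90
  d_2[B] = 13/30*1/6 + 17/30*5/6 = 49/90
d_2 = (A=41/90, B=49/90)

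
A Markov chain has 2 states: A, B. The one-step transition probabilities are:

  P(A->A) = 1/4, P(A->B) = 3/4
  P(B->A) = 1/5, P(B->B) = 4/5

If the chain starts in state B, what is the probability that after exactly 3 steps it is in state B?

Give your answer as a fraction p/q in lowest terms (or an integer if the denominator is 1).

Computing P^3 by repeated multiplication:
P^1 =
  A: [1/4, 3/4]
  B: [1/5, 4/5]
P^2 =
  A: [17/80, 63/80]
  B: [21/100, 79/100]
P^3 =
  A: [337/1600, 1263/1600]
  B: [421/2000, 1579/2000]

(P^3)[B -> B] = 1579/2000

Answer: 1579/2000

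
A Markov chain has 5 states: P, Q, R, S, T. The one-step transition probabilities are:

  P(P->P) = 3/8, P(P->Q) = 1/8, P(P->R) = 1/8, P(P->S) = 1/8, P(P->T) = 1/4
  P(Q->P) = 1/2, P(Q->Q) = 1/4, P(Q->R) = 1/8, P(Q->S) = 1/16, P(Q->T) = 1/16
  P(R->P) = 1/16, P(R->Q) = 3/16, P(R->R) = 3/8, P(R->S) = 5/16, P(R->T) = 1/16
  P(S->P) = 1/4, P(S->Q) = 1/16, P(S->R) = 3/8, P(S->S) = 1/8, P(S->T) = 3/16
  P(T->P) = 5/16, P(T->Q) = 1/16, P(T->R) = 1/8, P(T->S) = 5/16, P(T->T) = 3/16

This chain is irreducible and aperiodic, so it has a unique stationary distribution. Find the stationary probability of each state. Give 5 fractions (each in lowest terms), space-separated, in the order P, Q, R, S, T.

Answer: 3086/10781 1448/10781 4957/21562 2045/10781 3447/21562

Derivation:
The stationary distribution satisfies pi = pi * P, i.e.:
  pi_P = 3/8*pi_P + 1/2*pi_Q + 1/16*pi_R + 1/4*pi_S + 5/16*pi_T
  pi_Q = 1/8*pi_P + 1/4*pi_Q + 3/16*pi_R + 1/16*pi_S + 1/16*pi_T
  pi_R = 1/8*pi_P + 1/8*pi_Q + 3/8*pi_R + 3/8*pi_S + 1/8*pi_T
  pi_S = 1/8*pi_P + 1/16*pi_Q + 5/16*pi_R + 1/8*pi_S + 5/16*pi_T
  pi_T = 1/4*pi_P + 1/16*pi_Q + 1/16*pi_R + 3/16*pi_S + 3/16*pi_T
with normalization: pi_P + pi_Q + pi_R + pi_S + pi_T = 1.

Using the first 4 balance equations plus normalization, the linear system A*pi = b is:
  [-5/8, 1/2, 1/16, 1/4, 5/16] . pi = 0
  [1/8, -3/4, 3/16, 1/16, 1/16] . pi = 0
  [1/8, 1/8, -5/8, 3/8, 1/8] . pi = 0
  [1/8, 1/16, 5/16, -7/8, 5/16] . pi = 0
  [1, 1, 1, 1, 1] . pi = 1

Solving yields:
  pi_P = 3086/10781
  pi_Q = 1448/10781
  pi_R = 4957/21562
  pi_S = 2045/10781
  pi_T = 3447/21562

Verification (pi * P):
  3086/10781*3/8 + 1448/10781*1/2 + 4957/21562*1/16 + 2045/10781*1/4 + 3447/21562*5/16 = 3086/10781 = pi_P  (ok)
  3086/10781*1/8 + 1448/10781*1/4 + 4957/21562*3/16 + 2045/10781*1/16 + 3447/21562*1/16 = 1448/10781 = pi_Q  (ok)
  3086/10781*1/8 + 1448/10781*1/8 + 4957/21562*3/8 + 2045/10781*3/8 + 3447/21562*1/8 = 4957/21562 = pi_R  (ok)
  3086/10781*1/8 + 1448/10781*1/16 + 4957/21562*5/16 + 2045/10781*1/8 + 3447/21562*5/16 = 2045/10781 = pi_S  (ok)
  3086/10781*1/4 + 1448/10781*1/16 + 4957/21562*1/16 + 2045/10781*3/16 + 3447/21562*3/16 = 3447/21562 = pi_T  (ok)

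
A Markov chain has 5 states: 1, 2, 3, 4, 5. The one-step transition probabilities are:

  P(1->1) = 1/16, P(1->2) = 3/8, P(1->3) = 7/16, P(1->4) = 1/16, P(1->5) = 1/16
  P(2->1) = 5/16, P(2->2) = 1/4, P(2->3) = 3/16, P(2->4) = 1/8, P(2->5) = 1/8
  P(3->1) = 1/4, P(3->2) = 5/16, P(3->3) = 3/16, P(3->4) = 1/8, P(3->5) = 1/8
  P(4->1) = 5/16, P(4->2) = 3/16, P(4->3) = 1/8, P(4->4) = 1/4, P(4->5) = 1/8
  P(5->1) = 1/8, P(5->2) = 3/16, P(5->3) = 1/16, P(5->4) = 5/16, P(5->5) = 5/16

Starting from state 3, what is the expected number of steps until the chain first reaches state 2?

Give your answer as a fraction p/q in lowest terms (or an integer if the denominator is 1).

Let h_i = expected steps to first reach 2 from state i.
Boundary: h_2 = 0.
First-step equations for the other states:
  h_1 = 1 + 1/16*h_1 + 3/8*h_2 + 7/16*h_3 + 1/16*h_4 + 1/16*h_5
  h_3 = 1 + 1/4*h_1 + 5/16*h_2 + 3/16*h_3 + 1/8*h_4 + 1/8*h_5
  h_4 = 1 + 5/16*h_1 + 3/16*h_2 + 1/8*h_3 + 1/4*h_4 + 1/8*h_5
  h_5 = 1 + 1/8*h_1 + 3/16*h_2 + 1/16*h_3 + 5/16*h_4 + 5/16*h_5

Substituting h_2 = 0 and rearranging gives the linear system (I - Q) h = 1:
  [15/16, -7/16, -1/16, -1/16] . (h_1, h_3, h_4, h_5) = 1
  [-1/4, 13/16, -1/8, -1/8] . (h_1, h_3, h_4, h_5) = 1
  [-5/16, -1/8, 3/4, -1/8] . (h_1, h_3, h_4, h_5) = 1
  [-1/8, -1/16, -5/16, 11/16] . (h_1, h_3, h_4, h_5) = 1

Solving yields:
  h_1 = 2848/883
  h_3 = 27568/7947
  h_4 = 10456/2649
  h_5 = 32984/7947

Starting state is 3, so the expected hitting time is h_3 = 27568/7947.

Answer: 27568/7947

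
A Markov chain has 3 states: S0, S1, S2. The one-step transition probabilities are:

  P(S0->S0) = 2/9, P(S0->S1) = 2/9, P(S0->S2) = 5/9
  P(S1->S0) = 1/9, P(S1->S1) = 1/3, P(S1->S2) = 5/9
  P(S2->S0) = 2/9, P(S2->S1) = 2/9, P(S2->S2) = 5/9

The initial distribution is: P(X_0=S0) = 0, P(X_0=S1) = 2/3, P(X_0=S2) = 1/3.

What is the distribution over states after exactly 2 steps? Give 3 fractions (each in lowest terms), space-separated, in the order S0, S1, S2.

Propagating the distribution step by step (d_{t+1} = d_t * P):
d_0 = (S0=0, S1=2/3, S2=1/3)
  d_1[S0] = 0*2/9 + 2/3*1/9 + 1/3*2/9 = 4/27
  d_1[S1] = 0*2/9 + 2/3*1/3 + 1/3*2/9 = 8/27
  d_1[S2] = 0*5/9 + 2/3*5/9 + 1/3*5/9 = 5/9
d_1 = (S0=4/27, S1=8/27, S2=5/9)
  d_2[S0] = 4/27*2/9 + 8/27*1/9 + 5/9*2/9 = 46/243
  d_2[S1] = 4/27*2/9 + 8/27*1/3 + 5/9*2/9 = 62/243
  d_2[S2] = 4/27*5/9 + 8/27*5/9 + 5/9*5/9 = 5/9
d_2 = (S0=46/243, S1=62/243, S2=5/9)

Answer: 46/243 62/243 5/9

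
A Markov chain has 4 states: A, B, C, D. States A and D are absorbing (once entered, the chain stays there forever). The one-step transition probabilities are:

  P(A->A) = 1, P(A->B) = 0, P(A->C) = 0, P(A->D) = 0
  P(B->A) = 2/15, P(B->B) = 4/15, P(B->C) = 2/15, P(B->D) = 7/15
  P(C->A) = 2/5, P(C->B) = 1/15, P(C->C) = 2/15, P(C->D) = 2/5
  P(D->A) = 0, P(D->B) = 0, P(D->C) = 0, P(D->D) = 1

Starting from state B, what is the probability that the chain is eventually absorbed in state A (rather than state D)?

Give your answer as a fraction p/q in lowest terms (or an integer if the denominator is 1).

Answer: 38/141

Derivation:
Let a_i = P(absorbed in A | start in state i).
Boundary conditions: a_A = 1, a_D = 0.
For each transient state i, a_i = sum_j P(i->j) * a_j:
  a_B = 2/15*a_A + 4/15*a_B + 2/15*a_C + 7/15*a_D
  a_C = 2/5*a_A + 1/15*a_B + 2/15*a_C + 2/5*a_D

Substituting a_A = 1 and a_D = 0, rearrange to (I - Q) a = r where r[i] = P(i -> A):
  [11/15, -2/15] . (a_B, a_C) = 2/15
  [-1/15, 13/15] . (a_B, a_C) = 2/5

Solving yields:
  a_B = 38/141
  a_C = 68/141

Starting state is B, so the absorption probability is a_B = 38/141.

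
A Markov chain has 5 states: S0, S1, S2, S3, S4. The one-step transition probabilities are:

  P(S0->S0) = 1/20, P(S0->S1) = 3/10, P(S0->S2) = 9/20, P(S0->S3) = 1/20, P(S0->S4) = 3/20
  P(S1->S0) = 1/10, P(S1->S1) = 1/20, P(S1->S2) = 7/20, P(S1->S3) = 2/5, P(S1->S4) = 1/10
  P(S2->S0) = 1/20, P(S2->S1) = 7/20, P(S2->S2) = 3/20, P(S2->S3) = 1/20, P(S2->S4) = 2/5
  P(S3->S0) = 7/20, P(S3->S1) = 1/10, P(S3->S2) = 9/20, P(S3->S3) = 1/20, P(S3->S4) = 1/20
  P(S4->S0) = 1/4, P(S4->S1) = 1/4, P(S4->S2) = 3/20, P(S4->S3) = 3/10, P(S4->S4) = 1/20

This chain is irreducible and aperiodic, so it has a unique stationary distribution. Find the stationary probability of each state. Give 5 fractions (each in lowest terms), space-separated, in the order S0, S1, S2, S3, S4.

Answer: 47597/323248 35113/161624 23329/80812 55015/323248 28547/161624

Derivation:
The stationary distribution satisfies pi = pi * P, i.e.:
  pi_S0 = 1/20*pi_S0 + 1/10*pi_S1 + 1/20*pi_S2 + 7/20*pi_S3 + 1/4*pi_S4
  pi_S1 = 3/10*pi_S0 + 1/20*pi_S1 + 7/20*pi_S2 + 1/10*pi_S3 + 1/4*pi_S4
  pi_S2 = 9/20*pi_S0 + 7/20*pi_S1 + 3/20*pi_S2 + 9/20*pi_S3 + 3/20*pi_S4
  pi_S3 = 1/20*pi_S0 + 2/5*pi_S1 + 1/20*pi_S2 + 1/20*pi_S3 + 3/10*pi_S4
  pi_S4 = 3/20*pi_S0 + 1/10*pi_S1 + 2/5*pi_S2 + 1/20*pi_S3 + 1/20*pi_S4
with normalization: pi_S0 + pi_S1 + pi_S2 + pi_S3 + pi_S4 = 1.

Using the first 4 balance equations plus normalization, the linear system A*pi = b is:
  [-19/20, 1/10, 1/20, 7/20, 1/4] . pi = 0
  [3/10, -19/20, 7/20, 1/10, 1/4] . pi = 0
  [9/20, 7/20, -17/20, 9/20, 3/20] . pi = 0
  [1/20, 2/5, 1/20, -19/20, 3/10] . pi = 0
  [1, 1, 1, 1, 1] . pi = 1

Solving yields:
  pi_S0 = 47597/323248
  pi_S1 = 35113/161624
  pi_S2 = 23329/80812
  pi_S3 = 55015/323248
  pi_S4 = 28547/161624

Verification (pi * P):
  47597/323248*1/20 + 35113/161624*1/10 + 23329/80812*1/20 + 55015/323248*7/20 + 28547/161624*1/4 = 47597/323248 = pi_S0  (ok)
  47597/323248*3/10 + 35113/161624*1/20 + 23329/80812*7/20 + 55015/323248*1/10 + 28547/161624*1/4 = 35113/161624 = pi_S1  (ok)
  47597/323248*9/20 + 35113/161624*7/20 + 23329/80812*3/20 + 55015/323248*9/20 + 28547/161624*3/20 = 23329/80812 = pi_S2  (ok)
  47597/323248*1/20 + 35113/161624*2/5 + 23329/80812*1/20 + 55015/323248*1/20 + 28547/161624*3/10 = 55015/323248 = pi_S3  (ok)
  47597/323248*3/20 + 35113/161624*1/10 + 23329/80812*2/5 + 55015/323248*1/20 + 28547/161624*1/20 = 28547/161624 = pi_S4  (ok)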